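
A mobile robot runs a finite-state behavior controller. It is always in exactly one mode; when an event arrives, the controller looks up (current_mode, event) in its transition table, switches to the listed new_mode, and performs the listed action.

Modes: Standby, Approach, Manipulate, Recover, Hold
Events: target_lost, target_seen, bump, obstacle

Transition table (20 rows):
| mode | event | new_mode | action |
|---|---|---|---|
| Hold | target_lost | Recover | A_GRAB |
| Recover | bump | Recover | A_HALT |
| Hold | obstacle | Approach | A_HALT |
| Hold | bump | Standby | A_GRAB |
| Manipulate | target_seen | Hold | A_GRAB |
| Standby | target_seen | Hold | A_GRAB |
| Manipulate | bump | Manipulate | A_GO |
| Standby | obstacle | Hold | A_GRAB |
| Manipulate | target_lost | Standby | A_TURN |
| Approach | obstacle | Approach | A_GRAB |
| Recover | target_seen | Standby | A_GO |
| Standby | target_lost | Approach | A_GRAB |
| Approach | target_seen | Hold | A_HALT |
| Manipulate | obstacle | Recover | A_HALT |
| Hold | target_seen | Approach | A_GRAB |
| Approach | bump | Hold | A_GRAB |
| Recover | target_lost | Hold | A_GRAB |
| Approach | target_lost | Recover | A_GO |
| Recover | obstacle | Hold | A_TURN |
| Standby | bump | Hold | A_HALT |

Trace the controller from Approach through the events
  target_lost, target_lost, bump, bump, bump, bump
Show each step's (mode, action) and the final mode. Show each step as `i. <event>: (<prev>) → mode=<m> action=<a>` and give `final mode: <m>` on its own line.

1. target_lost: (Approach) → mode=Recover action=A_GO
2. target_lost: (Recover) → mode=Hold action=A_GRAB
3. bump: (Hold) → mode=Standby action=A_GRAB
4. bump: (Standby) → mode=Hold action=A_HALT
5. bump: (Hold) → mode=Standby action=A_GRAB
6. bump: (Standby) → mode=Hold action=A_HALT

final mode: Hold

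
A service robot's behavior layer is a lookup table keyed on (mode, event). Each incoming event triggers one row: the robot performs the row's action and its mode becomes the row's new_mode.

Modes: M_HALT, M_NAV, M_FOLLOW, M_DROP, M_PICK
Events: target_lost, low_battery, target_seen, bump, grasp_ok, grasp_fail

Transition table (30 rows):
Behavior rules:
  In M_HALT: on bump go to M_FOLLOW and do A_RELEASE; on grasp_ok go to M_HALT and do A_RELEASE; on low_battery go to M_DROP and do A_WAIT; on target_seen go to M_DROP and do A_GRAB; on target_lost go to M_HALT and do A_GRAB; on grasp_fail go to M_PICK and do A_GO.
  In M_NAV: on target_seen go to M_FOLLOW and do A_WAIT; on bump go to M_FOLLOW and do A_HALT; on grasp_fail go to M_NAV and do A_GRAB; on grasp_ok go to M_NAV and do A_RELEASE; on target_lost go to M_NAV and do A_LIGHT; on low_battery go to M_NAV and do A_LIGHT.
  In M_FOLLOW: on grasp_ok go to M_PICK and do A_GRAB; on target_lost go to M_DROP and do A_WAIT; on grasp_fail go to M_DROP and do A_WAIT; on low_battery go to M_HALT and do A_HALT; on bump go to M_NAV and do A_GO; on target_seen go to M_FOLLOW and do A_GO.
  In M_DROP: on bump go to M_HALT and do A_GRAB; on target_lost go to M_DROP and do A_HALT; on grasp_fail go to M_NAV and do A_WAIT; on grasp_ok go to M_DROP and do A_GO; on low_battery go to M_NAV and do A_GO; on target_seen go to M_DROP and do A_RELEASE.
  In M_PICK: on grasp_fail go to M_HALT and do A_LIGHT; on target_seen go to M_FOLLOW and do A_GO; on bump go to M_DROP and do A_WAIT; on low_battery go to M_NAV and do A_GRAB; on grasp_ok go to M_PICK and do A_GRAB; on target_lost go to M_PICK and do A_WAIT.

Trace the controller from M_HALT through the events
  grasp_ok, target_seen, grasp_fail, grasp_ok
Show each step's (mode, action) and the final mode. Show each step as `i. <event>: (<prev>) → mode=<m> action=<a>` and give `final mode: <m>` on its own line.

final mode: M_NAV

1. grasp_ok: (M_HALT) → mode=M_HALT action=A_RELEASE
2. target_seen: (M_HALT) → mode=M_DROP action=A_GRAB
3. grasp_fail: (M_DROP) → mode=M_NAV action=A_WAIT
4. grasp_ok: (M_NAV) → mode=M_NAV action=A_RELEASE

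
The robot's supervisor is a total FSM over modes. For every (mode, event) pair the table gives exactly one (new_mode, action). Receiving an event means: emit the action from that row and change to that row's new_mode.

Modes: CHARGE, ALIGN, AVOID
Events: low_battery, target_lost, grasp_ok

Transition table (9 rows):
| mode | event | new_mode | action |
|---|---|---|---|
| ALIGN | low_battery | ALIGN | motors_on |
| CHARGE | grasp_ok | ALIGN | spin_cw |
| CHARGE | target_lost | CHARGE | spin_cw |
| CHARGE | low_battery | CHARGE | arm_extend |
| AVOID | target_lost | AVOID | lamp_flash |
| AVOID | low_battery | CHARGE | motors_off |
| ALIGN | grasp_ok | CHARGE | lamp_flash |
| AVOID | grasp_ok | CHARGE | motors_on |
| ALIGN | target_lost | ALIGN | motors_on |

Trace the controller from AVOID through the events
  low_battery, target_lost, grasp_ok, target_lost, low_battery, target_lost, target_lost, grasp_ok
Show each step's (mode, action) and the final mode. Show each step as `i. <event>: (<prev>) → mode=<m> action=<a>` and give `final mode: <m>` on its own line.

1. low_battery: (AVOID) → mode=CHARGE action=motors_off
2. target_lost: (CHARGE) → mode=CHARGE action=spin_cw
3. grasp_ok: (CHARGE) → mode=ALIGN action=spin_cw
4. target_lost: (ALIGN) → mode=ALIGN action=motors_on
5. low_battery: (ALIGN) → mode=ALIGN action=motors_on
6. target_lost: (ALIGN) → mode=ALIGN action=motors_on
7. target_lost: (ALIGN) → mode=ALIGN action=motors_on
8. grasp_ok: (ALIGN) → mode=CHARGE action=lamp_flash

final mode: CHARGE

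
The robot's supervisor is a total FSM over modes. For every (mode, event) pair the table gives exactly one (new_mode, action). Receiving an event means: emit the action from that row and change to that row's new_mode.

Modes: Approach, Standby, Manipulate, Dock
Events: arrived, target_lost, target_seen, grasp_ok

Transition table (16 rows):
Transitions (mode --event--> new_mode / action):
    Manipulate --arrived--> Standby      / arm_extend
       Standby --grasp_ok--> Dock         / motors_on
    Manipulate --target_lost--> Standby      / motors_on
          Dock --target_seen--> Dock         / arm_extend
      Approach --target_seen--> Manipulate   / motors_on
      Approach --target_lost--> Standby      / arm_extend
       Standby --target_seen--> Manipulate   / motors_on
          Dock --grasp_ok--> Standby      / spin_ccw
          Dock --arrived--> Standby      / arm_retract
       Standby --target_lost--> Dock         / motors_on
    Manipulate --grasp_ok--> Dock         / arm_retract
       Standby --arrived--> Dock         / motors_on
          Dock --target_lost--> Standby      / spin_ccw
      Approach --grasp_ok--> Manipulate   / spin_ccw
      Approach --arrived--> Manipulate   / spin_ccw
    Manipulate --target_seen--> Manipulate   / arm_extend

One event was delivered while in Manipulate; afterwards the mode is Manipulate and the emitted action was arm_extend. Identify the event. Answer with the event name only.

target_seen

try arrived: (Manipulate, arrived) → (Standby, arm_extend)
try target_lost: (Manipulate, target_lost) → (Standby, motors_on)
try target_seen: (Manipulate, target_seen) → (Manipulate, arm_extend)  ← matches
try grasp_ok: (Manipulate, grasp_ok) → (Dock, arm_retract)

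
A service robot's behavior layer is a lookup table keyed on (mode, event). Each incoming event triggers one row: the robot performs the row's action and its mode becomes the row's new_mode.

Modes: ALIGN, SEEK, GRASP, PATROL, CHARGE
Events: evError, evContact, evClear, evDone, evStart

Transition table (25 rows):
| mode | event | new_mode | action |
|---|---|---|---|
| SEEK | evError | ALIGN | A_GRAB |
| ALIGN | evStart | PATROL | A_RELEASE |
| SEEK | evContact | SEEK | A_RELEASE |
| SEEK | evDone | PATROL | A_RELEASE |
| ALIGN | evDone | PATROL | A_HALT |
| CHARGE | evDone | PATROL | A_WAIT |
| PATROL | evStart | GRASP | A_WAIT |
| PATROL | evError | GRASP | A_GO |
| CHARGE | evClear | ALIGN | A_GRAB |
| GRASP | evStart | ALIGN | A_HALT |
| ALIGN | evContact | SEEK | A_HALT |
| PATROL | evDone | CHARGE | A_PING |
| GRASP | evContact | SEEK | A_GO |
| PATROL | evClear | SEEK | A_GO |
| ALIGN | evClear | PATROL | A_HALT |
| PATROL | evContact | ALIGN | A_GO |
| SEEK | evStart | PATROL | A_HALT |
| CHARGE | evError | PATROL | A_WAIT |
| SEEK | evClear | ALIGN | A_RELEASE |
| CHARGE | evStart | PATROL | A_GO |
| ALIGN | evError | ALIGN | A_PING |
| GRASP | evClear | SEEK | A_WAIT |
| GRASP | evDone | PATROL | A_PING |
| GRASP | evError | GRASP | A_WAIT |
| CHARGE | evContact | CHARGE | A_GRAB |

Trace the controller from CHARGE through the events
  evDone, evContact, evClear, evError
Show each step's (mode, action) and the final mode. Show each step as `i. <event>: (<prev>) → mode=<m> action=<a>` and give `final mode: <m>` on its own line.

1. evDone: (CHARGE) → mode=PATROL action=A_WAIT
2. evContact: (PATROL) → mode=ALIGN action=A_GO
3. evClear: (ALIGN) → mode=PATROL action=A_HALT
4. evError: (PATROL) → mode=GRASP action=A_GO

final mode: GRASP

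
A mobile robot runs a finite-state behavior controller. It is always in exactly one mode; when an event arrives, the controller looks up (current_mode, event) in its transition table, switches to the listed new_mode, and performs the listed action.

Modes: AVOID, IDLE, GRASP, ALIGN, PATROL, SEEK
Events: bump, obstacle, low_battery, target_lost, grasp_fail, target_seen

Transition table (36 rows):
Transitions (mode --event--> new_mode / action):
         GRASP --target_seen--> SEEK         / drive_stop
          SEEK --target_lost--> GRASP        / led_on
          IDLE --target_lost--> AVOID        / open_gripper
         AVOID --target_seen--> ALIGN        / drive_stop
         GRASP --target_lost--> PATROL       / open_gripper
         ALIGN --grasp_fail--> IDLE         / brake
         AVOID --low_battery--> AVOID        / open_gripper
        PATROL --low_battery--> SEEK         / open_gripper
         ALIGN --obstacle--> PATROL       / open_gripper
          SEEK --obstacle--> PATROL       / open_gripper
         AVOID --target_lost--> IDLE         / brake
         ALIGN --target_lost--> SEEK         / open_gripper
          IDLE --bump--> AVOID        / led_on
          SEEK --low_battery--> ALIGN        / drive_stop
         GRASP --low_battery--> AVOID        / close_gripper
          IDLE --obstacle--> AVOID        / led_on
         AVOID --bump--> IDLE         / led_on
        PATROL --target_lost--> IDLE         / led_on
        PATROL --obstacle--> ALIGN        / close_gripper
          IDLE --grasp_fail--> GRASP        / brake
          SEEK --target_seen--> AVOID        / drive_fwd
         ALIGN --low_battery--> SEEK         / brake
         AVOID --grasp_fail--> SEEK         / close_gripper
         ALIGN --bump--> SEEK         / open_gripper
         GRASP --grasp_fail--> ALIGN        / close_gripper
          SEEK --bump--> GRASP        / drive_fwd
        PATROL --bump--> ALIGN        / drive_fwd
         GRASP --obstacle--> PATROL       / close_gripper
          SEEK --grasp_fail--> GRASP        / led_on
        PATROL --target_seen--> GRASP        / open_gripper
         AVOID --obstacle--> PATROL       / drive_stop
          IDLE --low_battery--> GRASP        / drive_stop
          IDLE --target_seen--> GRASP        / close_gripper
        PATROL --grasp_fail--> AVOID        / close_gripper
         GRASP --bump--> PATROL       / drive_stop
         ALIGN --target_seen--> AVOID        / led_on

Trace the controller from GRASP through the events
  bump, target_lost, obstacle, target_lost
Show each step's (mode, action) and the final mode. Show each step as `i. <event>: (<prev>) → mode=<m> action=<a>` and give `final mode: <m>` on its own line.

1. bump: (GRASP) → mode=PATROL action=drive_stop
2. target_lost: (PATROL) → mode=IDLE action=led_on
3. obstacle: (IDLE) → mode=AVOID action=led_on
4. target_lost: (AVOID) → mode=IDLE action=brake

final mode: IDLE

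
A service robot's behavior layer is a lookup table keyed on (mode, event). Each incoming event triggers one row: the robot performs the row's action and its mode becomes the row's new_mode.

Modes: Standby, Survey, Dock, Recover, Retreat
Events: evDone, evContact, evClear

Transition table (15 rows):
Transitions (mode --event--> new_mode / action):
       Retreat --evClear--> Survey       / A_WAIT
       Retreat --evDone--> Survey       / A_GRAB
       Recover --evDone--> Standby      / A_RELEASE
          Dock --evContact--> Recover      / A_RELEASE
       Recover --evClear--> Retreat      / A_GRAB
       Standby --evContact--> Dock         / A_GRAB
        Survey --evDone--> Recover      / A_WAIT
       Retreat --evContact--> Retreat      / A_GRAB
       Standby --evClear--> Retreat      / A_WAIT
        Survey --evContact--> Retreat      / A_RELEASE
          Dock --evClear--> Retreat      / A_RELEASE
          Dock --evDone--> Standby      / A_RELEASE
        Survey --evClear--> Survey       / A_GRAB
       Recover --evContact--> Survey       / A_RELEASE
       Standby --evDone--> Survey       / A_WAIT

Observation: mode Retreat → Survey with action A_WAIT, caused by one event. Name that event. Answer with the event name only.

try evDone: (Retreat, evDone) → (Survey, A_GRAB)
try evContact: (Retreat, evContact) → (Retreat, A_GRAB)
try evClear: (Retreat, evClear) → (Survey, A_WAIT)  ← matches

evClear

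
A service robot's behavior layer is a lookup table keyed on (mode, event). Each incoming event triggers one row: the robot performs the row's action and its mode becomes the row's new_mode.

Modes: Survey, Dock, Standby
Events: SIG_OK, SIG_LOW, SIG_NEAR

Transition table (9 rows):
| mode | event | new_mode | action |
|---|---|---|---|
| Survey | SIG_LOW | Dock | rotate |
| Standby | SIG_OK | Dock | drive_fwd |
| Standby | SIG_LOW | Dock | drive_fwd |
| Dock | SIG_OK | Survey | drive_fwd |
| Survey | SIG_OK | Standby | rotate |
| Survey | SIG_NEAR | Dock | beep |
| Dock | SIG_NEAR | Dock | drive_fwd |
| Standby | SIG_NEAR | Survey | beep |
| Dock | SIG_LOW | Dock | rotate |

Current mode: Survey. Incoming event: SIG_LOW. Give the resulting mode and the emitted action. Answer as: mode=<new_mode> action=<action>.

current mode = Survey; filter table to that mode:
  (Survey, SIG_LOW) → (Dock, rotate)  ← event matches
  (Survey, SIG_OK) → (Standby, rotate)
  (Survey, SIG_NEAR) → (Dock, beep)
event = SIG_LOW selects (Dock, rotate)

mode=Dock action=rotate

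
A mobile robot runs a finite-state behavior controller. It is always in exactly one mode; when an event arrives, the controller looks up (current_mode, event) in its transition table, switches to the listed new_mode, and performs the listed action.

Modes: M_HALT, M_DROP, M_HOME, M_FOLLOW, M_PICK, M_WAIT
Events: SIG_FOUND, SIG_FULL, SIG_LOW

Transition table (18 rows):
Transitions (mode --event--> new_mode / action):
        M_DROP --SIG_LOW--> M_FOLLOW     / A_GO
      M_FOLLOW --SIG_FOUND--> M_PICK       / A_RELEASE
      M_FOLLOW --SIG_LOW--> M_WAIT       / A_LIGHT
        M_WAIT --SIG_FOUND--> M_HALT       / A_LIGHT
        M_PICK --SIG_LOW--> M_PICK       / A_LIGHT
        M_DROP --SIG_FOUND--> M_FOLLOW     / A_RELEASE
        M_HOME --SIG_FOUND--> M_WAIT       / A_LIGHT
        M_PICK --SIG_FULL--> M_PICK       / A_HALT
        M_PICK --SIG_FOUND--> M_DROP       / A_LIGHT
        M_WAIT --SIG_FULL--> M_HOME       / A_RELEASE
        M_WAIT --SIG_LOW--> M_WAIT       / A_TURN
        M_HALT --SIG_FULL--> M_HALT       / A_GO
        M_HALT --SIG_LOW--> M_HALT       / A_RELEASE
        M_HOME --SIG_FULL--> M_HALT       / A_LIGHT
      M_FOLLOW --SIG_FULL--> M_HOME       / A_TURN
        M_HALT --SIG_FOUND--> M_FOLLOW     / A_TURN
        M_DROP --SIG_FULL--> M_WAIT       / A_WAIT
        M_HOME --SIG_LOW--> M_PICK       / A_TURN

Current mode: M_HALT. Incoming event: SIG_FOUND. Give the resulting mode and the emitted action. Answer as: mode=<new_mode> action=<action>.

current mode = M_HALT; filter table to that mode:
  (M_HALT, SIG_FULL) → (M_HALT, A_GO)
  (M_HALT, SIG_LOW) → (M_HALT, A_RELEASE)
  (M_HALT, SIG_FOUND) → (M_FOLLOW, A_TURN)  ← event matches
event = SIG_FOUND selects (M_FOLLOW, A_TURN)

mode=M_FOLLOW action=A_TURN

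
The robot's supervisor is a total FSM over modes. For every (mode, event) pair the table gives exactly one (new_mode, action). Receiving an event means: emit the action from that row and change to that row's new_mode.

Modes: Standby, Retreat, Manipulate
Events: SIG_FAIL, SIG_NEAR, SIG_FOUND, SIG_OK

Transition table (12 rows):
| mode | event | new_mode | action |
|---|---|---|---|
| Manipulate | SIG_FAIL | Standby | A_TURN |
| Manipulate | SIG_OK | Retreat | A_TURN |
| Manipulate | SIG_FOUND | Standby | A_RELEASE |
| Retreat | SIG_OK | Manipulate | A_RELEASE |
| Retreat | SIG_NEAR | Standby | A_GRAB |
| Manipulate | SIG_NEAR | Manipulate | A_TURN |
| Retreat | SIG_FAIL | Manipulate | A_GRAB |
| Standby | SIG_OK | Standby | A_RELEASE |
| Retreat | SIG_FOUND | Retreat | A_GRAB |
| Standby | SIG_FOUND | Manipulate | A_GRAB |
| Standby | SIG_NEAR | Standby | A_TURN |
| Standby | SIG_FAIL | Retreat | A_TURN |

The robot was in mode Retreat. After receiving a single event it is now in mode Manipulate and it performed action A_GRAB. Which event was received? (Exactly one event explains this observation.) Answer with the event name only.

SIG_FAIL

try SIG_FAIL: (Retreat, SIG_FAIL) → (Manipulate, A_GRAB)  ← matches
try SIG_NEAR: (Retreat, SIG_NEAR) → (Standby, A_GRAB)
try SIG_FOUND: (Retreat, SIG_FOUND) → (Retreat, A_GRAB)
try SIG_OK: (Retreat, SIG_OK) → (Manipulate, A_RELEASE)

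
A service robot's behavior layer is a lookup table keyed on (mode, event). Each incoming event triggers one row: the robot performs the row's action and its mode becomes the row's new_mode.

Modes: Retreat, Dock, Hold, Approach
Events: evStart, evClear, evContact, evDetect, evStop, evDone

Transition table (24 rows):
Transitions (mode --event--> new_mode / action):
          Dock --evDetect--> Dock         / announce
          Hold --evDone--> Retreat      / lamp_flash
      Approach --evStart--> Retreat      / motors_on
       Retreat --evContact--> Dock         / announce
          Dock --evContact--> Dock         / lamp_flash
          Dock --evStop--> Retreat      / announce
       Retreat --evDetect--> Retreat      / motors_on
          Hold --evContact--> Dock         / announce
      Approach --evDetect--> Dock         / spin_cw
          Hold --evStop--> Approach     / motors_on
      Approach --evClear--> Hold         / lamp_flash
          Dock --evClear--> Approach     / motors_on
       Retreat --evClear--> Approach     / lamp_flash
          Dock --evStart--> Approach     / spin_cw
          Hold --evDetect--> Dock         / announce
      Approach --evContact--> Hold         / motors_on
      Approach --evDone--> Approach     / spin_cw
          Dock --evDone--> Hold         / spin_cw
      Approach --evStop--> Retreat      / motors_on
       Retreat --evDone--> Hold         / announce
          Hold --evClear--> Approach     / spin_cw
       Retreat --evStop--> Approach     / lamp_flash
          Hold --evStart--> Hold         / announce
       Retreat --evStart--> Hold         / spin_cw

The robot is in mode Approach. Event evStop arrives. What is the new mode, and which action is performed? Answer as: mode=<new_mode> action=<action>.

current mode = Approach; filter table to that mode:
  (Approach, evStart) → (Retreat, motors_on)
  (Approach, evDetect) → (Dock, spin_cw)
  (Approach, evClear) → (Hold, lamp_flash)
  (Approach, evContact) → (Hold, motors_on)
  (Approach, evDone) → (Approach, spin_cw)
  (Approach, evStop) → (Retreat, motors_on)  ← event matches
event = evStop selects (Retreat, motors_on)

mode=Retreat action=motors_on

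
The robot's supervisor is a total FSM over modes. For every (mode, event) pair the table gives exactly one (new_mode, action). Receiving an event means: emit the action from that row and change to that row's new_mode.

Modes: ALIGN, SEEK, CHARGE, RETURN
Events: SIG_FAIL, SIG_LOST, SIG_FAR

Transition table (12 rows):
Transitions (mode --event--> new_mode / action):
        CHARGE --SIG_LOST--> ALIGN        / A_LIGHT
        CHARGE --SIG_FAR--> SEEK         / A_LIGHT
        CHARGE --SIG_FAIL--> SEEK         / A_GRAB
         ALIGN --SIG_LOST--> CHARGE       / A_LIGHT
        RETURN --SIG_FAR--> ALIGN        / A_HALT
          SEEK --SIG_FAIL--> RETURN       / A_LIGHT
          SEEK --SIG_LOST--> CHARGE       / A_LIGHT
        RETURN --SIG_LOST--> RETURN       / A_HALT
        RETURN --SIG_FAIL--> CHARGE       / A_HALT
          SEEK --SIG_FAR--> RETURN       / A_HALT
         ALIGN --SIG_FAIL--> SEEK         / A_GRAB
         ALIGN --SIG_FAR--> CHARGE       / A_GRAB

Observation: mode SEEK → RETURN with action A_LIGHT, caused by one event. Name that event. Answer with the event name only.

try SIG_FAIL: (SEEK, SIG_FAIL) → (RETURN, A_LIGHT)  ← matches
try SIG_LOST: (SEEK, SIG_LOST) → (CHARGE, A_LIGHT)
try SIG_FAR: (SEEK, SIG_FAR) → (RETURN, A_HALT)

SIG_FAIL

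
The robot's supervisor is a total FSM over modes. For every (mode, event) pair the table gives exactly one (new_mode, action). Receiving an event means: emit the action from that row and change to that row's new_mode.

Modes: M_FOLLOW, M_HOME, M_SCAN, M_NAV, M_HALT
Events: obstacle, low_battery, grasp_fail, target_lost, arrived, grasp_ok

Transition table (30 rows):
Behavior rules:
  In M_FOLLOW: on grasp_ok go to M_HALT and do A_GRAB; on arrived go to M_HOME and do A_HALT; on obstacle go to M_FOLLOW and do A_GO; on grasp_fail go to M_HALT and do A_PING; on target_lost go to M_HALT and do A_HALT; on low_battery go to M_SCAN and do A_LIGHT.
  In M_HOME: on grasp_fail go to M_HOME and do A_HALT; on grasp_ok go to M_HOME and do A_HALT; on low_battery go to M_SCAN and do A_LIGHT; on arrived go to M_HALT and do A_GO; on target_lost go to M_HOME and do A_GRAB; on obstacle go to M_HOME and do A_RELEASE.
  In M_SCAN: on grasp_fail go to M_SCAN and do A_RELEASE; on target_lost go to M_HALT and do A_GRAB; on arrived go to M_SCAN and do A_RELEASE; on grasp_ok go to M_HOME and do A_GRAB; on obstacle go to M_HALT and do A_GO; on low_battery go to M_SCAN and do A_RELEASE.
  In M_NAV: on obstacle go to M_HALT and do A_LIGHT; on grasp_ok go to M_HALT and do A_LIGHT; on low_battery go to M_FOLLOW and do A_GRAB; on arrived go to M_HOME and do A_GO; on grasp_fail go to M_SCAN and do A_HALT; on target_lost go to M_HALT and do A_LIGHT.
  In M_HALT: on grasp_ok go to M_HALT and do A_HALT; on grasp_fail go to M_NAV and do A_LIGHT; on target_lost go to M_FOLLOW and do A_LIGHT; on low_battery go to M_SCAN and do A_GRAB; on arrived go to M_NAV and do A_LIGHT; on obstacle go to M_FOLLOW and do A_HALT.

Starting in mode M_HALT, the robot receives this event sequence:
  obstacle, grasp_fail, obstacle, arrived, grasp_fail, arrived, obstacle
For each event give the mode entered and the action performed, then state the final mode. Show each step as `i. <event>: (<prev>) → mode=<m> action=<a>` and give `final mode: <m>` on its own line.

1. obstacle: (M_HALT) → mode=M_FOLLOW action=A_HALT
2. grasp_fail: (M_FOLLOW) → mode=M_HALT action=A_PING
3. obstacle: (M_HALT) → mode=M_FOLLOW action=A_HALT
4. arrived: (M_FOLLOW) → mode=M_HOME action=A_HALT
5. grasp_fail: (M_HOME) → mode=M_HOME action=A_HALT
6. arrived: (M_HOME) → mode=M_HALT action=A_GO
7. obstacle: (M_HALT) → mode=M_FOLLOW action=A_HALT

final mode: M_FOLLOW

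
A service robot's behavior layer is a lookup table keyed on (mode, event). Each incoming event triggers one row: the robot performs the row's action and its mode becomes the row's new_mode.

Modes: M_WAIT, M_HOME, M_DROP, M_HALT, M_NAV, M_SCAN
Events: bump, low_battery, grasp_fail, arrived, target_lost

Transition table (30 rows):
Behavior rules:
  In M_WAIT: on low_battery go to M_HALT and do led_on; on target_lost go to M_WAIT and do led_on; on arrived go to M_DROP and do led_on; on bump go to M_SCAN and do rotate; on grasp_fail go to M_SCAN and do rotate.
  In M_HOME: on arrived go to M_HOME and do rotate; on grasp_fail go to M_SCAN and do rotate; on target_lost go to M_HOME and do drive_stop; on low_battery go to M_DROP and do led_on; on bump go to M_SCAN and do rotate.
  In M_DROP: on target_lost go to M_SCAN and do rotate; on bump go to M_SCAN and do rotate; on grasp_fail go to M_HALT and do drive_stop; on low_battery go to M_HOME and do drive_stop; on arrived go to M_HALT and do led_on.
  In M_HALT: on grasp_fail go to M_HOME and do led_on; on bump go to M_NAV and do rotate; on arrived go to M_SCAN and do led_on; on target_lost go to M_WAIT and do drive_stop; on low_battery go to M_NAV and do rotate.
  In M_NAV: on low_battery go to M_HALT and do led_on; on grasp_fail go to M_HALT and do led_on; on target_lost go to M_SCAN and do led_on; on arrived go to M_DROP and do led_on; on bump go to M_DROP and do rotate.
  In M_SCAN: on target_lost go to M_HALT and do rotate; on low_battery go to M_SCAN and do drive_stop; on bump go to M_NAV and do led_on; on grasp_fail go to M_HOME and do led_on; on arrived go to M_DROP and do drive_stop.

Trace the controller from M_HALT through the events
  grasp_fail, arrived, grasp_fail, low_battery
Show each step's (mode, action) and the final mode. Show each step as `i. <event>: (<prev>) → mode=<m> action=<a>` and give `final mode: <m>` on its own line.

final mode: M_SCAN

1. grasp_fail: (M_HALT) → mode=M_HOME action=led_on
2. arrived: (M_HOME) → mode=M_HOME action=rotate
3. grasp_fail: (M_HOME) → mode=M_SCAN action=rotate
4. low_battery: (M_SCAN) → mode=M_SCAN action=drive_stop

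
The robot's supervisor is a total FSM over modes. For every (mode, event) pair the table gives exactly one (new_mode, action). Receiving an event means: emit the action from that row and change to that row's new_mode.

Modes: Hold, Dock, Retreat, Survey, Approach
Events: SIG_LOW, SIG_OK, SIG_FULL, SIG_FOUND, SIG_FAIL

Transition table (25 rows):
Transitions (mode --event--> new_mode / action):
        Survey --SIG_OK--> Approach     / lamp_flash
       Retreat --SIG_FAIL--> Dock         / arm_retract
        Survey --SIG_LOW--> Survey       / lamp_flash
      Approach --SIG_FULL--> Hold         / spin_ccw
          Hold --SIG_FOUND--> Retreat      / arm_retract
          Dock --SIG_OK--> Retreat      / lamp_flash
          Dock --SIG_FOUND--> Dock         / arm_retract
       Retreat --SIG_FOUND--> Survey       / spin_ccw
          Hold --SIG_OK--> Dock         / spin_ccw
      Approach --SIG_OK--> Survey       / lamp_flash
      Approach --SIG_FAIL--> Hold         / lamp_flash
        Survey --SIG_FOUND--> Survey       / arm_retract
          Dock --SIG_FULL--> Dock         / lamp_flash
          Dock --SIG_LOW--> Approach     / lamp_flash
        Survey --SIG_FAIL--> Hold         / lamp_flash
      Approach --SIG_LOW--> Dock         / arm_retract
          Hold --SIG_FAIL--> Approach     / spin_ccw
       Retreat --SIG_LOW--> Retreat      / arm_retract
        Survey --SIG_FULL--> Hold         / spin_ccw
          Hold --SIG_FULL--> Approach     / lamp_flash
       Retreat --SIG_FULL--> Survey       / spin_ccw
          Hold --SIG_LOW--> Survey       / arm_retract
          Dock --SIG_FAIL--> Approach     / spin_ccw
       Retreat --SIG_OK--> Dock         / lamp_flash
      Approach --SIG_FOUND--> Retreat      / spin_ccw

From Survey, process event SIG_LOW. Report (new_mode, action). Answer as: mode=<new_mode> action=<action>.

mode=Survey action=lamp_flash

current mode = Survey; filter table to that mode:
  (Survey, SIG_OK) → (Approach, lamp_flash)
  (Survey, SIG_LOW) → (Survey, lamp_flash)  ← event matches
  (Survey, SIG_FOUND) → (Survey, arm_retract)
  (Survey, SIG_FAIL) → (Hold, lamp_flash)
  (Survey, SIG_FULL) → (Hold, spin_ccw)
event = SIG_LOW selects (Survey, lamp_flash)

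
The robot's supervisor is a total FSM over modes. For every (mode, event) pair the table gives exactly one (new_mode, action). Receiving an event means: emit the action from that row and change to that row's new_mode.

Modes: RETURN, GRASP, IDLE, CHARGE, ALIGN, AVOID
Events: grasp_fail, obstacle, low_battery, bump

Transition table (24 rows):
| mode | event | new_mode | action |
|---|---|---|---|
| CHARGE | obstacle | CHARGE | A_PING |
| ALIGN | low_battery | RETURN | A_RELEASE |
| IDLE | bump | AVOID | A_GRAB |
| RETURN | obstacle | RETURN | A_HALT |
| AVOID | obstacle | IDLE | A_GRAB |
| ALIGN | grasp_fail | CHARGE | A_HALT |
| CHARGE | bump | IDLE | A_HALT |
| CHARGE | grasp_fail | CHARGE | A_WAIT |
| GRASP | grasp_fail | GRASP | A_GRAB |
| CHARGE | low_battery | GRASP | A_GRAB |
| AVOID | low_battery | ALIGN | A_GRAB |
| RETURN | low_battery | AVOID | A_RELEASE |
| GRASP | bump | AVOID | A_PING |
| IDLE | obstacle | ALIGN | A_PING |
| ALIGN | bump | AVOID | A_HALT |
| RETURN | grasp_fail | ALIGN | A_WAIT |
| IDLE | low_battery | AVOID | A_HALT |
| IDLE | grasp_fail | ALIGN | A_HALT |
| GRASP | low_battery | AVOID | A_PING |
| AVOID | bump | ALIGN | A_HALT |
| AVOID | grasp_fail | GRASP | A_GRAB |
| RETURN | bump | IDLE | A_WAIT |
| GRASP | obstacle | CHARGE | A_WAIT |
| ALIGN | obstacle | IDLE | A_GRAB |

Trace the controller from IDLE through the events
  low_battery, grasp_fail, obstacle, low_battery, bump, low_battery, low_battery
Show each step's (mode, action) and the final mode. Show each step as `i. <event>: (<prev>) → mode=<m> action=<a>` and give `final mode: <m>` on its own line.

1. low_battery: (IDLE) → mode=AVOID action=A_HALT
2. grasp_fail: (AVOID) → mode=GRASP action=A_GRAB
3. obstacle: (GRASP) → mode=CHARGE action=A_WAIT
4. low_battery: (CHARGE) → mode=GRASP action=A_GRAB
5. bump: (GRASP) → mode=AVOID action=A_PING
6. low_battery: (AVOID) → mode=ALIGN action=A_GRAB
7. low_battery: (ALIGN) → mode=RETURN action=A_RELEASE

final mode: RETURN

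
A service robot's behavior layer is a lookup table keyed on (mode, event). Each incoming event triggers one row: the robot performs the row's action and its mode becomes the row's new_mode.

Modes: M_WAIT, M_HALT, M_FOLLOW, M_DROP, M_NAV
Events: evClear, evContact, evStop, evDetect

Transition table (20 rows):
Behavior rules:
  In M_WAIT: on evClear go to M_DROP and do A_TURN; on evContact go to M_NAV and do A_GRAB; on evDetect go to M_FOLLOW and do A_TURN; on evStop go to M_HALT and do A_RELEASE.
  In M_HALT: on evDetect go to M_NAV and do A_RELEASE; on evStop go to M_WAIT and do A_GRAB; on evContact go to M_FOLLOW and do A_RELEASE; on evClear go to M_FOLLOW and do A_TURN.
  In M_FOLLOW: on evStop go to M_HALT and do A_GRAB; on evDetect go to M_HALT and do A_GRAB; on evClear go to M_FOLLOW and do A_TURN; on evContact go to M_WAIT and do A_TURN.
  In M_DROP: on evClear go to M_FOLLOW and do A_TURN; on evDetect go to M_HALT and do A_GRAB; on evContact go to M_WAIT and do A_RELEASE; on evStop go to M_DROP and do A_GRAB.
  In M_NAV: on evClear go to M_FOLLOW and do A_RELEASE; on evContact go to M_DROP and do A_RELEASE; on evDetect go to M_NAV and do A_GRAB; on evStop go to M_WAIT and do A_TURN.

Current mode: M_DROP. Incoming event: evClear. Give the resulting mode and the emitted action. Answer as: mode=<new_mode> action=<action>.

mode=M_FOLLOW action=A_TURN

current mode = M_DROP; filter table to that mode:
  (M_DROP, evClear) → (M_FOLLOW, A_TURN)  ← event matches
  (M_DROP, evDetect) → (M_HALT, A_GRAB)
  (M_DROP, evContact) → (M_WAIT, A_RELEASE)
  (M_DROP, evStop) → (M_DROP, A_GRAB)
event = evClear selects (M_FOLLOW, A_TURN)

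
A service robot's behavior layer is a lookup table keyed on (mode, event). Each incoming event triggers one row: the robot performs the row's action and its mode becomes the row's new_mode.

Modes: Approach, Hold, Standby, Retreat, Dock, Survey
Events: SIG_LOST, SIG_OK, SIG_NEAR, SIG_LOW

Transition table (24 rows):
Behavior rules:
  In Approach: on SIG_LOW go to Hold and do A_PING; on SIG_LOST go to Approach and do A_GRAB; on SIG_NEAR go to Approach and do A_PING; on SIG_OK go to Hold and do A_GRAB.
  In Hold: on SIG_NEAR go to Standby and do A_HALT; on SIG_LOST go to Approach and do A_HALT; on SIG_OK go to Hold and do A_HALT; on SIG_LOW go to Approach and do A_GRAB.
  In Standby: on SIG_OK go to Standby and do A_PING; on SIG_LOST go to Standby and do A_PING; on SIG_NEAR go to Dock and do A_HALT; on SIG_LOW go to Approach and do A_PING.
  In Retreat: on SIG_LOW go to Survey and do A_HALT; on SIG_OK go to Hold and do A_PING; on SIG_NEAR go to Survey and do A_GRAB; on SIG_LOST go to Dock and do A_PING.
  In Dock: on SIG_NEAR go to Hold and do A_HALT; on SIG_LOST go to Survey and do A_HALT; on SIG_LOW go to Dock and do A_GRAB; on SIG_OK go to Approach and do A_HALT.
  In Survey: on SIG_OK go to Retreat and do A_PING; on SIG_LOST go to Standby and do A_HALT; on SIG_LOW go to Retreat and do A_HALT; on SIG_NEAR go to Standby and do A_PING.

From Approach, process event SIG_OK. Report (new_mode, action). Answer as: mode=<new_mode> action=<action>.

current mode = Approach; filter table to that mode:
  (Approach, SIG_LOW) → (Hold, A_PING)
  (Approach, SIG_LOST) → (Approach, A_GRAB)
  (Approach, SIG_NEAR) → (Approach, A_PING)
  (Approach, SIG_OK) → (Hold, A_GRAB)  ← event matches
event = SIG_OK selects (Hold, A_GRAB)

mode=Hold action=A_GRAB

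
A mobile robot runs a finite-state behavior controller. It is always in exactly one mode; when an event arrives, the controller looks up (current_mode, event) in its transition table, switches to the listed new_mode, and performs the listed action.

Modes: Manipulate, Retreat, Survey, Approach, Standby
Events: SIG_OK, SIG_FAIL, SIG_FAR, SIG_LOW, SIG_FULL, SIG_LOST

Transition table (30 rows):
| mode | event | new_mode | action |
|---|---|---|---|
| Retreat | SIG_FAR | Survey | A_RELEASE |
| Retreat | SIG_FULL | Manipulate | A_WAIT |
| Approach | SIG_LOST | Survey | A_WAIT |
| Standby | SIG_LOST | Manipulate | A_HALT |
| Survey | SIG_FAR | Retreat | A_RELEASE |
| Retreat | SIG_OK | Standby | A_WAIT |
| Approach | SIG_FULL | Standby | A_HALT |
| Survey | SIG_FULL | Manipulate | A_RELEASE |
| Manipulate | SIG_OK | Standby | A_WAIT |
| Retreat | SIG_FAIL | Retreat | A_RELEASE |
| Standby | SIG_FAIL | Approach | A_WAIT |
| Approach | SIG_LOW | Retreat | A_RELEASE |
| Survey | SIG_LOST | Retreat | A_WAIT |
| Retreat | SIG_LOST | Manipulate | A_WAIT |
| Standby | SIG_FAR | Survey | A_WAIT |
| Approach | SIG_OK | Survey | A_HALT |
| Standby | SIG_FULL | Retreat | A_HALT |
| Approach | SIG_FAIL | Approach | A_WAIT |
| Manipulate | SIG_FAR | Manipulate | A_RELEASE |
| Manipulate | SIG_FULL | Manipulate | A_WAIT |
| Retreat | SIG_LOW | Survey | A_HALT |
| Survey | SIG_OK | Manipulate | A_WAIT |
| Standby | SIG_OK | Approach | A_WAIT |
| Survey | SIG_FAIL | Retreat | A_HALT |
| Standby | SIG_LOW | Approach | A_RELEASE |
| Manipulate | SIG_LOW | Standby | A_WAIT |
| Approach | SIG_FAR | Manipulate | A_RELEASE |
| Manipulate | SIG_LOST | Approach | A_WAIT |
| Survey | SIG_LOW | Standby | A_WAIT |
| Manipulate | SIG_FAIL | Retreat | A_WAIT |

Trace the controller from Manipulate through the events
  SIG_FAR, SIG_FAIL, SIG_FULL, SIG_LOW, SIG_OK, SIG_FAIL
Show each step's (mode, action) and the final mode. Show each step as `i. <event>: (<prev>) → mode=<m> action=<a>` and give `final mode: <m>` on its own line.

final mode: Approach

1. SIG_FAR: (Manipulate) → mode=Manipulate action=A_RELEASE
2. SIG_FAIL: (Manipulate) → mode=Retreat action=A_WAIT
3. SIG_FULL: (Retreat) → mode=Manipulate action=A_WAIT
4. SIG_LOW: (Manipulate) → mode=Standby action=A_WAIT
5. SIG_OK: (Standby) → mode=Approach action=A_WAIT
6. SIG_FAIL: (Approach) → mode=Approach action=A_WAIT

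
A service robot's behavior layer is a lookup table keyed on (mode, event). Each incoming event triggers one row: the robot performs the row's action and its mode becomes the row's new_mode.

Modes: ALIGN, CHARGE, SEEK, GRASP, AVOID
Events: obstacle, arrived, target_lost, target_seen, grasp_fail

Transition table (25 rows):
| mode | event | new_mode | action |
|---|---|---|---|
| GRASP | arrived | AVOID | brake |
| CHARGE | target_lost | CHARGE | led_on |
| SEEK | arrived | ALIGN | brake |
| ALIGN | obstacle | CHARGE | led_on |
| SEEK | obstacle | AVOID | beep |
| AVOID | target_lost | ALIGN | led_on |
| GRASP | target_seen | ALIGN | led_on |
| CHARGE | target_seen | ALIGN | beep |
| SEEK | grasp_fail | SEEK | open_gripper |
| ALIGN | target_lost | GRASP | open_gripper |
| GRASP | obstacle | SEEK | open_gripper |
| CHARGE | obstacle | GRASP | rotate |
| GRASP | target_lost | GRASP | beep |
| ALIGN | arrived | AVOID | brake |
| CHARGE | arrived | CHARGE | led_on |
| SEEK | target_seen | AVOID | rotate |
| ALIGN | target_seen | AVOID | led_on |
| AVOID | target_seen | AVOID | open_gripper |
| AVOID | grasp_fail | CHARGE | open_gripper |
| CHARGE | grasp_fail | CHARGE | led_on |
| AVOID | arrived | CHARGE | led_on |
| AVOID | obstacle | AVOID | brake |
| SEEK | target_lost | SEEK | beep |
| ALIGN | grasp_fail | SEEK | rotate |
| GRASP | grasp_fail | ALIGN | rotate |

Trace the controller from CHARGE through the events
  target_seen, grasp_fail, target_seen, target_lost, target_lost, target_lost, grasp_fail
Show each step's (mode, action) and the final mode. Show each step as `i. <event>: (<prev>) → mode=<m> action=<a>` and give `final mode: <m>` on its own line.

1. target_seen: (CHARGE) → mode=ALIGN action=beep
2. grasp_fail: (ALIGN) → mode=SEEK action=rotate
3. target_seen: (SEEK) → mode=AVOID action=rotate
4. target_lost: (AVOID) → mode=ALIGN action=led_on
5. target_lost: (ALIGN) → mode=GRASP action=open_gripper
6. target_lost: (GRASP) → mode=GRASP action=beep
7. grasp_fail: (GRASP) → mode=ALIGN action=rotate

final mode: ALIGN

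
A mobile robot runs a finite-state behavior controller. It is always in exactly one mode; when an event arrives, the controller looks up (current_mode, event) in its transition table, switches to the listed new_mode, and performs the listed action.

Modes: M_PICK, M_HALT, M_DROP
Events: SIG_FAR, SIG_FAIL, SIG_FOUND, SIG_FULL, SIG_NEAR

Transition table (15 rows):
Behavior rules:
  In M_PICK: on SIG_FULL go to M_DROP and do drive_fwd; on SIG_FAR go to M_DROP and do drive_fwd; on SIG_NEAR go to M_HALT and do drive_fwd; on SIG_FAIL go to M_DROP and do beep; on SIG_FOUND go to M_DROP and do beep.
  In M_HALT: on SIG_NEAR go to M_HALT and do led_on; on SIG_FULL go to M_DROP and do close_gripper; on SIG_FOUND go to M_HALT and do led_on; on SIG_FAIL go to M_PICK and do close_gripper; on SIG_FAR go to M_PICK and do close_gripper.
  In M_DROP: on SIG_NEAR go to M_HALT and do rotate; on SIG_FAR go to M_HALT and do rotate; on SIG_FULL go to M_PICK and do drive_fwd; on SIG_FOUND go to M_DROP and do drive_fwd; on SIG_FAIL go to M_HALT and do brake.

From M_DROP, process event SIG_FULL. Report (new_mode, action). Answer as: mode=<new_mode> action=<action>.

current mode = M_DROP; filter table to that mode:
  (M_DROP, SIG_NEAR) → (M_HALT, rotate)
  (M_DROP, SIG_FAR) → (M_HALT, rotate)
  (M_DROP, SIG_FULL) → (M_PICK, drive_fwd)  ← event matches
  (M_DROP, SIG_FOUND) → (M_DROP, drive_fwd)
  (M_DROP, SIG_FAIL) → (M_HALT, brake)
event = SIG_FULL selects (M_PICK, drive_fwd)

mode=M_PICK action=drive_fwd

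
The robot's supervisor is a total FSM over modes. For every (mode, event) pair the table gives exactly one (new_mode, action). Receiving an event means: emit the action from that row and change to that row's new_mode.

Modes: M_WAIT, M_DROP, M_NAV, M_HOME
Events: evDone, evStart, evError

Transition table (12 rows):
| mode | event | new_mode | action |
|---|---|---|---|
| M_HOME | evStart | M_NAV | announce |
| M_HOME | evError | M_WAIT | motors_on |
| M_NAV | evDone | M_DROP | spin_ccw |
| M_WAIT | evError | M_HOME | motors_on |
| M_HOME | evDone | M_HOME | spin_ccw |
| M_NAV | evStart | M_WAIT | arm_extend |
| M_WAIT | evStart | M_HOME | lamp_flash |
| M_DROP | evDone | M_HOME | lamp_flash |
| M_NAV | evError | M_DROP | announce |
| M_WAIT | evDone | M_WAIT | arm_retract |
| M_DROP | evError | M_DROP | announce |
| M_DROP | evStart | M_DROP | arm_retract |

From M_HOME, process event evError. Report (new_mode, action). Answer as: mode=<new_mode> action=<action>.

current mode = M_HOME; filter table to that mode:
  (M_HOME, evStart) → (M_NAV, announce)
  (M_HOME, evError) → (M_WAIT, motors_on)  ← event matches
  (M_HOME, evDone) → (M_HOME, spin_ccw)
event = evError selects (M_WAIT, motors_on)

mode=M_WAIT action=motors_on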